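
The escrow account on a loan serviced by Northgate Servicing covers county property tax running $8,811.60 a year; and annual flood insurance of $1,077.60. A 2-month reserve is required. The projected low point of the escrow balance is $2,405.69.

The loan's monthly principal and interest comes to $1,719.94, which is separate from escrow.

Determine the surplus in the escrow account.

$757.49

County property tax: $8,811.60/yr
Flood insurance: $1,077.60/yr
Combined annual = $9,889.20
Per month = $9,889.20 ÷ 12 = $824.10
Required reserve = 2 × $824.10 = $1,648.20
Surplus = $2,405.69 − $1,648.20 = $757.49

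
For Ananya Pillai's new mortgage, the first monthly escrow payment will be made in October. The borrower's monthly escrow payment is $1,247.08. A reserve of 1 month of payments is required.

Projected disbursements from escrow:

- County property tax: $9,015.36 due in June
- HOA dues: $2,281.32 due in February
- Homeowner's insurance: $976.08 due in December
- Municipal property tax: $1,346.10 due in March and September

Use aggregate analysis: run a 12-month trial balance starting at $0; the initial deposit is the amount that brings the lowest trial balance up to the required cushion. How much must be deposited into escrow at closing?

$3,642.22

Cushion = 1 × $1,247.08 = $1,247.08
Trial balance (start $0, +$1,247.08 each month, − disbursements):
  Oct: +$1,247.08 → $1,247.08
  Nov: +$1,247.08 → $2,494.16
  Dec: +$1,247.08 − $976.08 → $2,765.16
  Jan: +$1,247.08 → $4,012.24
  Feb: +$1,247.08 − $2,281.32 → $2,978.00
  Mar: +$1,247.08 − $1,346.10 → $2,878.98
  Apr: +$1,247.08 → $4,126.06
  May: +$1,247.08 → $5,373.14
  Jun: +$1,247.08 − $9,015.36 → -$2,395.14
  Jul: +$1,247.08 → -$1,148.06
  Aug: +$1,247.08 → $99.02
  Sep: +$1,247.08 − $1,346.10 → $0.00
Lowest trial balance = -$2,395.14 (Jun)
Initial deposit = cushion − low point = $1,247.08 − (-$2,395.14) = $3,642.22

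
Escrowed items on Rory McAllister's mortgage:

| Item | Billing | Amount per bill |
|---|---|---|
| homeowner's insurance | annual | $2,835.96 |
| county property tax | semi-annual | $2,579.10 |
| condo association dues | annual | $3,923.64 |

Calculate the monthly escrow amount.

Homeowner's insurance = $2,835.96/yr
County property tax = $2,579.10 × 2 = $5,158.20/yr
Condo association dues = $3,923.64/yr
Yearly total = $2,835.96 + $5,158.20 + $3,923.64 = $11,917.80
Monthly = $11,917.80 / 12 = $993.15

$993.15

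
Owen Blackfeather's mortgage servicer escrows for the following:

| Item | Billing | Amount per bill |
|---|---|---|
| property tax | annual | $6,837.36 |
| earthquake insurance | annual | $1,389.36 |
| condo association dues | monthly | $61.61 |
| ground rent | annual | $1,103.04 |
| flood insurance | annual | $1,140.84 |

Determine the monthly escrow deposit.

$934.16

Property tax = $6,837.36 annually
Earthquake insurance = $1,389.36 annually
Condo association dues = $61.61 × 12 = $739.32 annually
Ground rent = $1,103.04 annually
Flood insurance = $1,140.84 annually
Total annual escrow = $11,209.92
Base monthly escrow = $11,209.92 / 12 = $934.16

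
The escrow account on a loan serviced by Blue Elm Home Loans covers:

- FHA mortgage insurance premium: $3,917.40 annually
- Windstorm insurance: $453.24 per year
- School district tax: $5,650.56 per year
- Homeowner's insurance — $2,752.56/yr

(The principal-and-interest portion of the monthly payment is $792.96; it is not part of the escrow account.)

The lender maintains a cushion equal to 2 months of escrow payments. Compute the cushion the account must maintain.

FHA mortgage insurance premium: $3,917.40 annually
Windstorm insurance: $453.24 annually
School district tax: $5,650.56 annually
Homeowner's insurance: $2,752.56 annually
Annual escrow total = $3,917.40 + $453.24 + $5,650.56 + $2,752.56 = $12,773.76
Base monthly escrow = $12,773.76 ÷ 12 = $1,064.48
Reserve = 2 × $1,064.48 = $2,128.96

$2,128.96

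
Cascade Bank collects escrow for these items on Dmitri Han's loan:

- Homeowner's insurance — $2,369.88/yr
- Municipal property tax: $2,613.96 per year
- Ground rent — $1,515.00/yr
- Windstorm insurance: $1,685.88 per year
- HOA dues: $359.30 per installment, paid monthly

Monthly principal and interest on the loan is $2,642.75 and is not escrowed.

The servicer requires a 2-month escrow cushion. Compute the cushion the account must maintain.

Homeowner's insurance — $2,369.88 per year
Municipal property tax — $2,613.96 per year
Ground rent — $1,515.00 per year
Windstorm insurance — $1,685.88 per year
HOA dues — $359.30 × 12 = $4,311.60 per year
Combined annual = $2,369.88 + $2,613.96 + $1,515.00 + $1,685.88 + $4,311.60 = $12,496.32
Per month = $12,496.32 ÷ 12 = $1,041.36
Cushion = 2 × $1,041.36 = $2,082.72

$2,082.72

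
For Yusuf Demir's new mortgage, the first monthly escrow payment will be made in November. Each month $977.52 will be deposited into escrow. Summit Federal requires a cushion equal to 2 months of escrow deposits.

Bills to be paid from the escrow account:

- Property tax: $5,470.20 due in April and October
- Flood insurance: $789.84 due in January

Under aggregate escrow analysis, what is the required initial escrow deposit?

Cushion = 2 × $977.52 = $1,955.04
Trial balance (start $0, +$977.52 each month, − disbursements):
  Nov: +$977.52 → $977.52
  Dec: +$977.52 → $1,955.04
  Jan: +$977.52 − $789.84 → $2,142.72
  Feb: +$977.52 → $3,120.24
  Mar: +$977.52 → $4,097.76
  Apr: +$977.52 − $5,470.20 → -$394.92
  May: +$977.52 → $582.60
  Jun: +$977.52 → $1,560.12
  Jul: +$977.52 → $2,537.64
  Aug: +$977.52 → $3,515.16
  Sep: +$977.52 → $4,492.68
  Oct: +$977.52 − $5,470.20 → $0.00
Lowest trial balance = -$394.92 (Apr)
Initial deposit = cushion − low point = $1,955.04 − (-$394.92) = $2,349.96

$2,349.96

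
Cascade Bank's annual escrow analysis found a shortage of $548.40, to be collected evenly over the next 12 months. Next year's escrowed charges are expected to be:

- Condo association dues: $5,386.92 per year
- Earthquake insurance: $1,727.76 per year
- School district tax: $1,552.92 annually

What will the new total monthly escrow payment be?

Condo association dues: $5,386.92
Earthquake insurance: $1,727.76
School district tax: $1,552.92
Total per year = $8,667.60
Monthly escrow = $8,667.60 / 12 = $722.30
Monthly shortage recovery: $548.40 / 12 = $45.70
Adjusted monthly = $722.30 + $45.70 = $768.00

$768.00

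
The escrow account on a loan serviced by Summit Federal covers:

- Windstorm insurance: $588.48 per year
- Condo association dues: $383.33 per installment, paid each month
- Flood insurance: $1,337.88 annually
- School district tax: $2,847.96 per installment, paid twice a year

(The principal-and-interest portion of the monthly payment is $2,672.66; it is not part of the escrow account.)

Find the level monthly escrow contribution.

Windstorm insurance: $588.48/yr
Condo association dues: $383.33 × 12 = $4,599.96/yr
Flood insurance: $1,337.88/yr
School district tax: $2,847.96 × 2 = $5,695.92/yr
Yearly total = $588.48 + $4,599.96 + $1,337.88 + $5,695.92 = $12,222.24
Monthly escrow = $12,222.24 ÷ 12 = $1,018.52

$1,018.52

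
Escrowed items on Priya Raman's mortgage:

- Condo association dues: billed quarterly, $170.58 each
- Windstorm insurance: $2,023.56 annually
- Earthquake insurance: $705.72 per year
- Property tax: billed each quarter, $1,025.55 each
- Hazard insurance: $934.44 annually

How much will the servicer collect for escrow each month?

Condo association dues: $170.58 × 4 = $682.32
Windstorm insurance: $2,023.56
Earthquake insurance: $705.72
Property tax: $1,025.55 × 4 = $4,102.20
Hazard insurance: $934.44
Total per year = $682.32 + $2,023.56 + $705.72 + $4,102.20 + $934.44 = $8,448.24
Monthly escrow = $8,448.24 / 12 = $704.02

$704.02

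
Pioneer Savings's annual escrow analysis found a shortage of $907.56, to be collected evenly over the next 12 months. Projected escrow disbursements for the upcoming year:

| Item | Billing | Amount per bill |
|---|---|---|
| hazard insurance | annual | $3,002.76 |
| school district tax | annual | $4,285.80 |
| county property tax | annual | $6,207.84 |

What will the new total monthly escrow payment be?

Hazard insurance: $3,002.76 per year
School district tax: $4,285.80 per year
County property tax: $6,207.84 per year
Total per year = $3,002.76 + $4,285.80 + $6,207.84 = $13,496.40
Monthly = $13,496.40 ÷ 12 = $1,124.70
Shortage spread = $907.56 ÷ 12 = $75.63/mo
Adjusted monthly = $1,124.70 + $75.63 = $1,200.33

$1,200.33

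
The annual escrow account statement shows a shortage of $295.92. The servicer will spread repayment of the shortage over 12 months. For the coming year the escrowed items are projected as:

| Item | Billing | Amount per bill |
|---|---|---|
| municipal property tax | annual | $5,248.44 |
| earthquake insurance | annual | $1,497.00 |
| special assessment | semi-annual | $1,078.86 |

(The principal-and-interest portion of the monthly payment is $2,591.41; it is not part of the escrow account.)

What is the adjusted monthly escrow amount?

$766.59

Municipal property tax: $5,248.44
Earthquake insurance: $1,497.00
Special assessment: $1,078.86 × 2 = $2,157.72
Combined annual = $5,248.44 + $1,497.00 + $2,157.72 = $8,903.16
Per month = $8,903.16 ÷ 12 = $741.93
Shortage spread = $295.92 ÷ 12 = $24.66/mo
Adjusted monthly = $741.93 + $24.66 = $766.59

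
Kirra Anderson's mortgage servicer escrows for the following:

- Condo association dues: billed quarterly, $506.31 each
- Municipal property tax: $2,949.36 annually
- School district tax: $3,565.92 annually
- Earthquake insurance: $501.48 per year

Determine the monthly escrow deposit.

$753.50

Condo association dues — $506.31 × 4 = $2,025.24
Municipal property tax — $2,949.36
School district tax — $3,565.92
Earthquake insurance — $501.48
Yearly total = $9,042.00
Monthly escrow = $9,042.00 ÷ 12 = $753.50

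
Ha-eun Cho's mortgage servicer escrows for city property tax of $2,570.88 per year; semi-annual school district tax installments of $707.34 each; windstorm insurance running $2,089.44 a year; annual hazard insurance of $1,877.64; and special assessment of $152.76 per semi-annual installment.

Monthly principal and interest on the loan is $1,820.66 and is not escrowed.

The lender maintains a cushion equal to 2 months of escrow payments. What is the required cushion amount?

City property tax: $2,570.88 per year
School district tax: $707.34 × 2 = $1,414.68 per year
Windstorm insurance: $2,089.44 per year
Hazard insurance: $1,877.64 per year
Special assessment: $152.76 × 2 = $305.52 per year
Combined annual = $2,570.88 + $1,414.68 + $2,089.44 + $1,877.64 + $305.52 = $8,258.16
Monthly escrow = $8,258.16 ÷ 12 = $688.18
Required cushion = 2 × $688.18 = $1,376.36

$1,376.36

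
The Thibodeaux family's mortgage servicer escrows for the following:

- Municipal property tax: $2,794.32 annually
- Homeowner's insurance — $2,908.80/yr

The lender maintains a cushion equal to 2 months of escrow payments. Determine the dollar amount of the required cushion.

Municipal property tax — $2,794.32 annually
Homeowner's insurance — $2,908.80 annually
Combined annual = $5,703.12
Monthly escrow = $5,703.12 ÷ 12 = $475.26
Reserve = 2 × $475.26 = $950.52

$950.52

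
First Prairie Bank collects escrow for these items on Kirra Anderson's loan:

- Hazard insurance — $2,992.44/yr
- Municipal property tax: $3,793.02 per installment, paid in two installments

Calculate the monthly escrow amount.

$881.54

Hazard insurance — $2,992.44
Municipal property tax — $3,793.02 × 2 = $7,586.04
Annual escrow total = $2,992.44 + $7,586.04 = $10,578.48
Per month = $10,578.48 / 12 = $881.54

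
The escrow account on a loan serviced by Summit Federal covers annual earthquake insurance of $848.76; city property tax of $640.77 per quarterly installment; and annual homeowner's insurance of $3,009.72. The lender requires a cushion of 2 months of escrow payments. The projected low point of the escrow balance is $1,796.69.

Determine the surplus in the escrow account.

$726.43

Earthquake insurance — $848.76/yr
City property tax — $640.77 × 4 = $2,563.08/yr
Homeowner's insurance — $3,009.72/yr
Total per year = $6,421.56
Monthly = $6,421.56 / 12 = $535.13
Cushion = 2 × $535.13 = $1,070.26
Excess over cushion: $1,796.69 − $1,070.26 = $726.43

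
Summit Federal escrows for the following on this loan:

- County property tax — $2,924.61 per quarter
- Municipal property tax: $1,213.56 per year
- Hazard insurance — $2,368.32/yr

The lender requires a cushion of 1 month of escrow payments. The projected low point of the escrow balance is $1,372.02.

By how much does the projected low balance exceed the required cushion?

$98.66

County property tax = $2,924.61 × 4 = $11,698.44 per year
Municipal property tax = $1,213.56 per year
Hazard insurance = $2,368.32 per year
Total annual escrow = $11,698.44 + $1,213.56 + $2,368.32 = $15,280.32
Monthly = $15,280.32 ÷ 12 = $1,273.36
Cushion = 1 × $1,273.36 = $1,273.36
Excess over cushion: $1,372.02 − $1,273.36 = $98.66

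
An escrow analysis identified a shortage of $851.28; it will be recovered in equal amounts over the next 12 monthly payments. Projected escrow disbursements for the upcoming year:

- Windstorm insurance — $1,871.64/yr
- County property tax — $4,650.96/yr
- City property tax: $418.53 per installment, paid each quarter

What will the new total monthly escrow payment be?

$754.00

Windstorm insurance = $1,871.64
County property tax = $4,650.96
City property tax = $418.53 × 4 = $1,674.12
Total annual escrow = $1,871.64 + $4,650.96 + $1,674.12 = $8,196.72
Per month = $8,196.72 / 12 = $683.06
Monthly shortage recovery: $851.28 ÷ 12 = $70.94
New monthly escrow = $683.06 + $70.94 = $754.00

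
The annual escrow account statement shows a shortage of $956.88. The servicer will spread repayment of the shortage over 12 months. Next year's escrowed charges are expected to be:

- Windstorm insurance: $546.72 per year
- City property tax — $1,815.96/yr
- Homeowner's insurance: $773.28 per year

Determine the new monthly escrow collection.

Windstorm insurance — $546.72
City property tax — $1,815.96
Homeowner's insurance — $773.28
Combined annual = $546.72 + $1,815.96 + $773.28 = $3,135.96
Monthly = $3,135.96 / 12 = $261.33
Shortage per month = $956.88 / 12 = $79.74
New monthly escrow = $261.33 + $79.74 = $341.07

$341.07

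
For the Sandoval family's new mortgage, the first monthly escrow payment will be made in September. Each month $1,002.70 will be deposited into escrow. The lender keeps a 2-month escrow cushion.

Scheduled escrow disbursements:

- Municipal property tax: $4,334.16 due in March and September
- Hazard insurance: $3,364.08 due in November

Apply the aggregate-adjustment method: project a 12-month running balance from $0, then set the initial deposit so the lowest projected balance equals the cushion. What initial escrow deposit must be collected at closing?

Cushion = 2 × $1,002.70 = $2,005.40
Trial balance (start $0, +$1,002.70 each month, − disbursements):
  Sep: +$1,002.70 − $4,334.16 → -$3,331.46
  Oct: +$1,002.70 → -$2,328.76
  Nov: +$1,002.70 − $3,364.08 → -$4,690.14
  Dec: +$1,002.70 → -$3,687.44
  Jan: +$1,002.70 → -$2,684.74
  Feb: +$1,002.70 → -$1,682.04
  Mar: +$1,002.70 − $4,334.16 → -$5,013.50
  Apr: +$1,002.70 → -$4,010.80
  May: +$1,002.70 → -$3,008.10
  Jun: +$1,002.70 → -$2,005.40
  Jul: +$1,002.70 → -$1,002.70
  Aug: +$1,002.70 → $0.00
Lowest trial balance = -$5,013.50 (Mar)
Initial deposit = cushion − low point = $2,005.40 − (-$5,013.50) = $7,018.90

$7,018.90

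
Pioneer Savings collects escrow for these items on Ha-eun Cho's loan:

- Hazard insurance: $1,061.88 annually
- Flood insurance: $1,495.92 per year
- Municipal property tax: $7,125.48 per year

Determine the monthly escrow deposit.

$806.94

Hazard insurance = $1,061.88/yr
Flood insurance = $1,495.92/yr
Municipal property tax = $7,125.48/yr
Total per year = $1,061.88 + $1,495.92 + $7,125.48 = $9,683.28
Per month = $9,683.28 / 12 = $806.94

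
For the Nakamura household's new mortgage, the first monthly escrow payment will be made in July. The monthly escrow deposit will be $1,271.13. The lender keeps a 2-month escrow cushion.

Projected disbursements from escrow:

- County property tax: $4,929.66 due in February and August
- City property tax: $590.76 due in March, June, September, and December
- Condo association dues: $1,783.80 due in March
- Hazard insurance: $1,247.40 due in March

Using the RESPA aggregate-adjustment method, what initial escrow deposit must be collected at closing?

$5,764.89

Cushion = 2 × $1,271.13 = $2,542.26
Trial balance (start $0, +$1,271.13 each month, − disbursements):
  Jul: +$1,271.13 → $1,271.13
  Aug: +$1,271.13 − $4,929.66 → -$2,387.40
  Sep: +$1,271.13 − $590.76 → -$1,707.03
  Oct: +$1,271.13 → -$435.90
  Nov: +$1,271.13 → $835.23
  Dec: +$1,271.13 − $590.76 → $1,515.60
  Jan: +$1,271.13 → $2,786.73
  Feb: +$1,271.13 − $4,929.66 → -$871.80
  Mar: +$1,271.13 − $3,621.96 → -$3,222.63
  Apr: +$1,271.13 → -$1,951.50
  May: +$1,271.13 → -$680.37
  Jun: +$1,271.13 − $590.76 → $0.00
Lowest trial balance = -$3,222.63 (Mar)
Initial deposit = cushion − low point = $2,542.26 − (-$3,222.63) = $5,764.89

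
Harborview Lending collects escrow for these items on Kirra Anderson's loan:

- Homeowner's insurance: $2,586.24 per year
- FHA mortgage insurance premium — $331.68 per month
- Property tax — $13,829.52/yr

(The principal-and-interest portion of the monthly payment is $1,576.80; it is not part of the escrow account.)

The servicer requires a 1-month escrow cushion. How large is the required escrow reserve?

Homeowner's insurance: $2,586.24 annually
FHA mortgage insurance premium: $331.68 × 12 = $3,980.16 annually
Property tax: $13,829.52 annually
Combined annual = $20,395.92
Per month = $20,395.92 ÷ 12 = $1,699.66
Cushion = 1 × $1,699.66 = $1,699.66

$1,699.66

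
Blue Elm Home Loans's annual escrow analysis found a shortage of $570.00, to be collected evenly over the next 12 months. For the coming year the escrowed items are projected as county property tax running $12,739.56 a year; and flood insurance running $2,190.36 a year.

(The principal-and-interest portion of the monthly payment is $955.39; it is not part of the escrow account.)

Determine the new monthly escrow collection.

$1,291.66

County property tax: $12,739.56 per year
Flood insurance: $2,190.36 per year
Combined annual = $12,739.56 + $2,190.36 = $14,929.92
Base monthly escrow = $14,929.92 ÷ 12 = $1,244.16
Shortage per month = $570.00 / 12 = $47.50
New monthly escrow = $1,244.16 + $47.50 = $1,291.66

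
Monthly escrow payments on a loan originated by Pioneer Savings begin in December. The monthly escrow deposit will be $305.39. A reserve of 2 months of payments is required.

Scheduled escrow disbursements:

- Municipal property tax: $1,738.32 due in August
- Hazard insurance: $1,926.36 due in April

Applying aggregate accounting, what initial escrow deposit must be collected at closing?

Cushion = 2 × $305.39 = $610.78
Trial balance (start $0, +$305.39 each month, − disbursements):
  Dec: +$305.39 → $305.39
  Jan: +$305.39 → $610.78
  Feb: +$305.39 → $916.17
  Mar: +$305.39 → $1,221.56
  Apr: +$305.39 − $1,926.36 → -$399.41
  May: +$305.39 → -$94.02
  Jun: +$305.39 → $211.37
  Jul: +$305.39 → $516.76
  Aug: +$305.39 − $1,738.32 → -$916.17
  Sep: +$305.39 → -$610.78
  Oct: +$305.39 → -$305.39
  Nov: +$305.39 → $0.00
Lowest trial balance = -$916.17 (Aug)
Initial deposit = cushion − low point = $610.78 − (-$916.17) = $1,526.95

$1,526.95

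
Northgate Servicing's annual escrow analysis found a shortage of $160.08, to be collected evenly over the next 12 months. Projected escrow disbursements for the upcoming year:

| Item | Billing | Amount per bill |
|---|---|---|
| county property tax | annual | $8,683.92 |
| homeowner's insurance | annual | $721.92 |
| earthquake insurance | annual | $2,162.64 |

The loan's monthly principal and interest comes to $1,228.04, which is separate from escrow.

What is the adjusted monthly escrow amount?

County property tax: $8,683.92 per year
Homeowner's insurance: $721.92 per year
Earthquake insurance: $2,162.64 per year
Yearly total = $8,683.92 + $721.92 + $2,162.64 = $11,568.48
Monthly = $11,568.48 ÷ 12 = $964.04
Monthly shortage recovery: $160.08 ÷ 12 = $13.34
New monthly escrow = $964.04 + $13.34 = $977.38

$977.38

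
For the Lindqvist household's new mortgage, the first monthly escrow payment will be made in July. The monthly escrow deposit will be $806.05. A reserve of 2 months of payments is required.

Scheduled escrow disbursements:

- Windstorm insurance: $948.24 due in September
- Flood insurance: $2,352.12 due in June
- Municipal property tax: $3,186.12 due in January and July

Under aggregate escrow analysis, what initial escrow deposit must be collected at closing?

$3,992.17

Cushion = 2 × $806.05 = $1,612.10
Trial balance (start $0, +$806.05 each month, − disbursements):
  Jul: +$806.05 − $3,186.12 → -$2,380.07
  Aug: +$806.05 → -$1,574.02
  Sep: +$806.05 − $948.24 → -$1,716.21
  Oct: +$806.05 → -$910.16
  Nov: +$806.05 → -$104.11
  Dec: +$806.05 → $701.94
  Jan: +$806.05 − $3,186.12 → -$1,678.13
  Feb: +$806.05 → -$872.08
  Mar: +$806.05 → -$66.03
  Apr: +$806.05 → $740.02
  May: +$806.05 → $1,546.07
  Jun: +$806.05 − $2,352.12 → $0.00
Lowest trial balance = -$2,380.07 (Jul)
Initial deposit = cushion − low point = $1,612.10 − (-$2,380.07) = $3,992.17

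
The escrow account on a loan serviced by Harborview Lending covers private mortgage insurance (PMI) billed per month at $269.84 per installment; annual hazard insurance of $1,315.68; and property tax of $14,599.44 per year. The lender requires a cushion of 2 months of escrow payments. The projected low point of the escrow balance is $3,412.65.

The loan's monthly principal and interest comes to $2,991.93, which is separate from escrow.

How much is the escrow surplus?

Private mortgage insurance (PMI) = $269.84 × 12 = $3,238.08 per year
Hazard insurance = $1,315.68 per year
Property tax = $14,599.44 per year
Yearly total = $3,238.08 + $1,315.68 + $14,599.44 = $19,153.20
Monthly = $19,153.20 / 12 = $1,596.10
Required reserve = 2 × $1,596.10 = $3,192.20
Excess over cushion: $3,412.65 − $3,192.20 = $220.45

$220.45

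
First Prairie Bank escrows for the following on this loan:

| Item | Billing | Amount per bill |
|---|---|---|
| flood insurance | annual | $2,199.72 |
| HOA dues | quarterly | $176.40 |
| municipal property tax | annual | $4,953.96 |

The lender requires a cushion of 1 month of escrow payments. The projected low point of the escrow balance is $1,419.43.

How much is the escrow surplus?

Flood insurance: $2,199.72/yr
HOA dues: $176.40 × 4 = $705.60/yr
Municipal property tax: $4,953.96/yr
Combined annual = $2,199.72 + $705.60 + $4,953.96 = $7,859.28
Monthly escrow = $7,859.28 ÷ 12 = $654.94
Cushion = 1 × $654.94 = $654.94
Surplus = $1,419.43 − $654.94 = $764.49

$764.49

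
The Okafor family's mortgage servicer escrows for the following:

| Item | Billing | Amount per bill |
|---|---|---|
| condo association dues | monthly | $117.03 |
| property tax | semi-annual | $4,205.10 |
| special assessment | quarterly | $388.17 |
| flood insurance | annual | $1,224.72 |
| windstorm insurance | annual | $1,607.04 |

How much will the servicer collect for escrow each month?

Condo association dues: $117.03 × 12 = $1,404.36/yr
Property tax: $4,205.10 × 2 = $8,410.20/yr
Special assessment: $388.17 × 4 = $1,552.68/yr
Flood insurance: $1,224.72/yr
Windstorm insurance: $1,607.04/yr
Combined annual = $1,404.36 + $8,410.20 + $1,552.68 + $1,224.72 + $1,607.04 = $14,199.00
Monthly = $14,199.00 ÷ 12 = $1,183.25

$1,183.25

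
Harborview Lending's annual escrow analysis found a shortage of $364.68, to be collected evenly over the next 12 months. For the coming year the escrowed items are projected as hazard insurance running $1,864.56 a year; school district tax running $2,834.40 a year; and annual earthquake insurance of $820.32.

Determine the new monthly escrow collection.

Hazard insurance — $1,864.56 per year
School district tax — $2,834.40 per year
Earthquake insurance — $820.32 per year
Annual escrow total = $5,519.28
Per month = $5,519.28 / 12 = $459.94
Monthly shortage recovery: $364.68 ÷ 12 = $30.39
Adjusted monthly = $459.94 + $30.39 = $490.33

$490.33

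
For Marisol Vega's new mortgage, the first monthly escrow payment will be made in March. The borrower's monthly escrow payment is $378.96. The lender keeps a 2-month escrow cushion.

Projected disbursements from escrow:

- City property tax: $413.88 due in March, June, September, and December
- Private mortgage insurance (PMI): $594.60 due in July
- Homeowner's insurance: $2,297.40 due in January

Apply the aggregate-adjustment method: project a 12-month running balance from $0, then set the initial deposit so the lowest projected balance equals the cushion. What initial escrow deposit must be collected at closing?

$1,136.88

Cushion = 2 × $378.96 = $757.92
Trial balance (start $0, +$378.96 each month, − disbursements):
  Mar: +$378.96 − $413.88 → -$34.92
  Apr: +$378.96 → $344.04
  May: +$378.96 → $723.00
  Jun: +$378.96 − $413.88 → $688.08
  Jul: +$378.96 − $594.60 → $472.44
  Aug: +$378.96 → $851.40
  Sep: +$378.96 − $413.88 → $816.48
  Oct: +$378.96 → $1,195.44
  Nov: +$378.96 → $1,574.40
  Dec: +$378.96 − $413.88 → $1,539.48
  Jan: +$378.96 − $2,297.40 → -$378.96
  Feb: +$378.96 → $0.00
Lowest trial balance = -$378.96 (Jan)
Initial deposit = cushion − low point = $757.92 − (-$378.96) = $1,136.88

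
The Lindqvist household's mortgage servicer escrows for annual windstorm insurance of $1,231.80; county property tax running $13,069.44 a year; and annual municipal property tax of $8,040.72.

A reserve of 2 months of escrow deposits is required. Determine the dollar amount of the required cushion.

Windstorm insurance — $1,231.80/yr
County property tax — $13,069.44/yr
Municipal property tax — $8,040.72/yr
Combined annual = $22,341.96
Per month = $22,341.96 / 12 = $1,861.83
Cushion = 2 × $1,861.83 = $3,723.66

$3,723.66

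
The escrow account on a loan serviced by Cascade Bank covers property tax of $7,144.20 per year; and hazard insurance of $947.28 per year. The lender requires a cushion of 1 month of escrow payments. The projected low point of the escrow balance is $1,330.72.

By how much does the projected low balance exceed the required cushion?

Property tax: $7,144.20 per year
Hazard insurance: $947.28 per year
Yearly total = $8,091.48
Monthly = $8,091.48 / 12 = $674.29
Cushion = 1 × $674.29 = $674.29
Excess over cushion: $1,330.72 − $674.29 = $656.43

$656.43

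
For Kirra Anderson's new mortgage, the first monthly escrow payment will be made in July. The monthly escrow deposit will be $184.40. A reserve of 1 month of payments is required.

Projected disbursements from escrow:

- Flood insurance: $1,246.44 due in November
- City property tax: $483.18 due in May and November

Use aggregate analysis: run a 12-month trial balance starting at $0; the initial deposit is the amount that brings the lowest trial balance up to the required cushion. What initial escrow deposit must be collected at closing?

Cushion = 1 × $184.40 = $184.40
Trial balance (start $0, +$184.40 each month, − disbursements):
  Jul: +$184.40 → $184.40
  Aug: +$184.40 → $368.80
  Sep: +$184.40 → $553.20
  Oct: +$184.40 → $737.60
  Nov: +$184.40 − $1,729.62 → -$807.62
  Dec: +$184.40 → -$623.22
  Jan: +$184.40 → -$438.82
  Feb: +$184.40 → -$254.42
  Mar: +$184.40 → -$70.02
  Apr: +$184.40 → $114.38
  May: +$184.40 − $483.18 → -$184.40
  Jun: +$184.40 → $0.00
Lowest trial balance = -$807.62 (Nov)
Initial deposit = cushion − low point = $184.40 − (-$807.62) = $992.02

$992.02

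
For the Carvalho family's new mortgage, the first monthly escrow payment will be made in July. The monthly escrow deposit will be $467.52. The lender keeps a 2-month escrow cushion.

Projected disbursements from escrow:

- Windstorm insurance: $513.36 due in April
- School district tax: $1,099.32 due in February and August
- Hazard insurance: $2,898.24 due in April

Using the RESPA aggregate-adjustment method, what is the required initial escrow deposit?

$1,870.08

Cushion = 2 × $467.52 = $935.04
Trial balance (start $0, +$467.52 each month, − disbursements):
  Jul: +$467.52 → $467.52
  Aug: +$467.52 − $1,099.32 → -$164.28
  Sep: +$467.52 → $303.24
  Oct: +$467.52 → $770.76
  Nov: +$467.52 → $1,238.28
  Dec: +$467.52 → $1,705.80
  Jan: +$467.52 → $2,173.32
  Feb: +$467.52 − $1,099.32 → $1,541.52
  Mar: +$467.52 → $2,009.04
  Apr: +$467.52 − $3,411.60 → -$935.04
  May: +$467.52 → -$467.52
  Jun: +$467.52 → $0.00
Lowest trial balance = -$935.04 (Apr)
Initial deposit = cushion − low point = $935.04 − (-$935.04) = $1,870.08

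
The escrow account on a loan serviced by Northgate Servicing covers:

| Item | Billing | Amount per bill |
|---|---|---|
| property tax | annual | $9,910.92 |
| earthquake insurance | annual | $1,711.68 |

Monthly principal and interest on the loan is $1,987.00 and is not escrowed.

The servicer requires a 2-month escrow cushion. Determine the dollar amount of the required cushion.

$1,937.10

Property tax — $9,910.92/yr
Earthquake insurance — $1,711.68/yr
Annual escrow total = $9,910.92 + $1,711.68 = $11,622.60
Monthly = $11,622.60 ÷ 12 = $968.55
Required cushion = 2 × $968.55 = $1,937.10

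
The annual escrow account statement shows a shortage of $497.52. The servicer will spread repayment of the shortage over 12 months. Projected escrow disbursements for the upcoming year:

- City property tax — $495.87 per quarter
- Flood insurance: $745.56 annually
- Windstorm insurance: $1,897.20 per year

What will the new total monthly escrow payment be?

City property tax — $495.87 × 4 = $1,983.48/yr
Flood insurance — $745.56/yr
Windstorm insurance — $1,897.20/yr
Combined annual = $1,983.48 + $745.56 + $1,897.20 = $4,626.24
Base monthly escrow = $4,626.24 / 12 = $385.52
Monthly shortage recovery: $497.52 / 12 = $41.46
Adjusted monthly = $385.52 + $41.46 = $426.98

$426.98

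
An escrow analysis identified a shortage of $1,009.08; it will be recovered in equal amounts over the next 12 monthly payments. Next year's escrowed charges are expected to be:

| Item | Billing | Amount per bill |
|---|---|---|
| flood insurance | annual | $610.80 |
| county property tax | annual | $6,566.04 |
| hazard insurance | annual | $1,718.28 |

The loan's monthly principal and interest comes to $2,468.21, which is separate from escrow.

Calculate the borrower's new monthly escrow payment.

$825.35

Flood insurance: $610.80/yr
County property tax: $6,566.04/yr
Hazard insurance: $1,718.28/yr
Total per year = $8,895.12
Per month = $8,895.12 ÷ 12 = $741.26
Shortage spread = $1,009.08 ÷ 12 = $84.09/mo
Adjusted monthly = $741.26 + $84.09 = $825.35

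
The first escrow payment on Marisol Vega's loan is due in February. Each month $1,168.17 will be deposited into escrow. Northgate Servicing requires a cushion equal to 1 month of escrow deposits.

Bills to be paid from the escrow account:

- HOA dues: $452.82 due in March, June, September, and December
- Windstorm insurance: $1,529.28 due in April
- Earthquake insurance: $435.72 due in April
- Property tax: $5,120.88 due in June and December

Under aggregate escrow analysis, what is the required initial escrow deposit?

Cushion = 1 × $1,168.17 = $1,168.17
Trial balance (start $0, +$1,168.17 each month, − disbursements):
  Feb: +$1,168.17 → $1,168.17
  Mar: +$1,168.17 − $452.82 → $1,883.52
  Apr: +$1,168.17 − $1,965.00 → $1,086.69
  May: +$1,168.17 → $2,254.86
  Jun: +$1,168.17 − $5,573.70 → -$2,150.67
  Jul: +$1,168.17 → -$982.50
  Aug: +$1,168.17 → $185.67
  Sep: +$1,168.17 − $452.82 → $901.02
  Oct: +$1,168.17 → $2,069.19
  Nov: +$1,168.17 → $3,237.36
  Dec: +$1,168.17 − $5,573.70 → -$1,168.17
  Jan: +$1,168.17 → $0.00
Lowest trial balance = -$2,150.67 (Jun)
Initial deposit = cushion − low point = $1,168.17 − (-$2,150.67) = $3,318.84

$3,318.84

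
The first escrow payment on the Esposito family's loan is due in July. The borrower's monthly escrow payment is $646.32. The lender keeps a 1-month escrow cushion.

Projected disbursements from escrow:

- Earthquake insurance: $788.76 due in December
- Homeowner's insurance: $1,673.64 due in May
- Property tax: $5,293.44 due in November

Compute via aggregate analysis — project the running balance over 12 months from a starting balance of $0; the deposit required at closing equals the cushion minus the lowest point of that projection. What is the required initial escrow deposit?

Cushion = 1 × $646.32 = $646.32
Trial balance (start $0, +$646.32 each month, − disbursements):
  Jul: +$646.32 → $646.32
  Aug: +$646.32 → $1,292.64
  Sep: +$646.32 → $1,938.96
  Oct: +$646.32 → $2,585.28
  Nov: +$646.32 − $5,293.44 → -$2,061.84
  Dec: +$646.32 − $788.76 → -$2,204.28
  Jan: +$646.32 → -$1,557.96
  Feb: +$646.32 → -$911.64
  Mar: +$646.32 → -$265.32
  Apr: +$646.32 → $381.00
  May: +$646.32 − $1,673.64 → -$646.32
  Jun: +$646.32 → $0.00
Lowest trial balance = -$2,204.28 (Dec)
Initial deposit = cushion − low point = $646.32 − (-$2,204.28) = $2,850.60

$2,850.60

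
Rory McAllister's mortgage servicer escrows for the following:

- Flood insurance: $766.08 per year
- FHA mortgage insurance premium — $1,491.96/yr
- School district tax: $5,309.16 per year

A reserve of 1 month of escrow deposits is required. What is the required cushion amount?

Flood insurance = $766.08/yr
FHA mortgage insurance premium = $1,491.96/yr
School district tax = $5,309.16/yr
Total annual escrow = $766.08 + $1,491.96 + $5,309.16 = $7,567.20
Base monthly escrow = $7,567.20 ÷ 12 = $630.60
Cushion = 1 × $630.60 = $630.60

$630.60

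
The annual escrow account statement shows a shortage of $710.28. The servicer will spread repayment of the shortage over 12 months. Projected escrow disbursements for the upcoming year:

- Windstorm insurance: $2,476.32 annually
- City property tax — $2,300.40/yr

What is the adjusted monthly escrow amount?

Windstorm insurance: $2,476.32
City property tax: $2,300.40
Total per year = $2,476.32 + $2,300.40 = $4,776.72
Monthly escrow = $4,776.72 ÷ 12 = $398.06
Monthly shortage recovery: $710.28 / 12 = $59.19
New monthly escrow = $398.06 + $59.19 = $457.25

$457.25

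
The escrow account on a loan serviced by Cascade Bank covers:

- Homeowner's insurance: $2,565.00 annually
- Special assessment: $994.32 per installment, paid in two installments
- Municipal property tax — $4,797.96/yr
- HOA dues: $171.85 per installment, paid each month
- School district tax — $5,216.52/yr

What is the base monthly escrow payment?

Homeowner's insurance = $2,565.00 annually
Special assessment = $994.32 × 2 = $1,988.64 annually
Municipal property tax = $4,797.96 annually
HOA dues = $171.85 × 12 = $2,062.20 annually
School district tax = $5,216.52 annually
Total annual escrow = $16,630.32
Base monthly escrow = $16,630.32 ÷ 12 = $1,385.86

$1,385.86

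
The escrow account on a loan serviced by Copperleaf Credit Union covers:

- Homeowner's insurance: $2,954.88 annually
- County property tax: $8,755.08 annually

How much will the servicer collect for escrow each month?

Homeowner's insurance = $2,954.88 annually
County property tax = $8,755.08 annually
Yearly total = $2,954.88 + $8,755.08 = $11,709.96
Monthly = $11,709.96 ÷ 12 = $975.83

$975.83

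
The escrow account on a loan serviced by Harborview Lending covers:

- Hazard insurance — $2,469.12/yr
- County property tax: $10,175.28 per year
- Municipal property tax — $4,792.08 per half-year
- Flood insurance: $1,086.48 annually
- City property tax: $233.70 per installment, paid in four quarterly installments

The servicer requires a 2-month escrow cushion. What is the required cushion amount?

$4,041.64

Hazard insurance: $2,469.12/yr
County property tax: $10,175.28/yr
Municipal property tax: $4,792.08 × 2 = $9,584.16/yr
Flood insurance: $1,086.48/yr
City property tax: $233.70 × 4 = $934.80/yr
Yearly total = $2,469.12 + $10,175.28 + $9,584.16 + $1,086.48 + $934.80 = $24,249.84
Monthly = $24,249.84 / 12 = $2,020.82
Required cushion = 2 × $2,020.82 = $4,041.64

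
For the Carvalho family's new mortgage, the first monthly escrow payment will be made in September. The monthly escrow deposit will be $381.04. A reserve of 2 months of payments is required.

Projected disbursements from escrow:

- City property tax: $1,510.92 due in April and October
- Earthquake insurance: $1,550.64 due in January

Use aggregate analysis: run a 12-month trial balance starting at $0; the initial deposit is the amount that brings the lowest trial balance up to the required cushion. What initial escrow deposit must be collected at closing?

$2,286.24

Cushion = 2 × $381.04 = $762.08
Trial balance (start $0, +$381.04 each month, − disbursements):
  Sep: +$381.04 → $381.04
  Oct: +$381.04 − $1,510.92 → -$748.84
  Nov: +$381.04 → -$367.80
  Dec: +$381.04 → $13.24
  Jan: +$381.04 − $1,550.64 → -$1,156.36
  Feb: +$381.04 → -$775.32
  Mar: +$381.04 → -$394.28
  Apr: +$381.04 − $1,510.92 → -$1,524.16
  May: +$381.04 → -$1,143.12
  Jun: +$381.04 → -$762.08
  Jul: +$381.04 → -$381.04
  Aug: +$381.04 → $0.00
Lowest trial balance = -$1,524.16 (Apr)
Initial deposit = cushion − low point = $762.08 − (-$1,524.16) = $2,286.24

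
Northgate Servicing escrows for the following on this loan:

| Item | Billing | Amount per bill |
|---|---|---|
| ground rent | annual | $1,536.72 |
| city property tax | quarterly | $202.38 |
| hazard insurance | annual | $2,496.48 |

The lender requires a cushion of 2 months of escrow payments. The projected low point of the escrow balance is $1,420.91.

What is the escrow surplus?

$613.79

Ground rent — $1,536.72 annually
City property tax — $202.38 × 4 = $809.52 annually
Hazard insurance — $2,496.48 annually
Annual escrow total = $1,536.72 + $809.52 + $2,496.48 = $4,842.72
Monthly escrow = $4,842.72 / 12 = $403.56
Required cushion = 2 × $403.56 = $807.12
Excess over cushion: $1,420.91 − $807.12 = $613.79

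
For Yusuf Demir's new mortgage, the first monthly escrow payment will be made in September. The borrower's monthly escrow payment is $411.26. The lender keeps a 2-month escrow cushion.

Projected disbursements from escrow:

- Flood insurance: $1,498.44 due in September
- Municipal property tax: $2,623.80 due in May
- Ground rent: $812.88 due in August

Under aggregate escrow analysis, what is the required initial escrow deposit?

Cushion = 2 × $411.26 = $822.52
Trial balance (start $0, +$411.26 each month, − disbursements):
  Sep: +$411.26 − $1,498.44 → -$1,087.18
  Oct: +$411.26 → -$675.92
  Nov: +$411.26 → -$264.66
  Dec: +$411.26 → $146.60
  Jan: +$411.26 → $557.86
  Feb: +$411.26 → $969.12
  Mar: +$411.26 → $1,380.38
  Apr: +$411.26 → $1,791.64
  May: +$411.26 − $2,623.80 → -$420.90
  Jun: +$411.26 → -$9.64
  Jul: +$411.26 → $401.62
  Aug: +$411.26 − $812.88 → $0.00
Lowest trial balance = -$1,087.18 (Sep)
Initial deposit = cushion − low point = $822.52 − (-$1,087.18) = $1,909.70

$1,909.70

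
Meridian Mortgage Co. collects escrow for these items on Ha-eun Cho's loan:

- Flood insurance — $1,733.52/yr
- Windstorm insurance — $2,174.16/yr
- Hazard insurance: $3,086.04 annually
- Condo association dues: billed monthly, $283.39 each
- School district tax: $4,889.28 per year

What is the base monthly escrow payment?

Flood insurance: $1,733.52 annually
Windstorm insurance: $2,174.16 annually
Hazard insurance: $3,086.04 annually
Condo association dues: $283.39 × 12 = $3,400.68 annually
School district tax: $4,889.28 annually
Annual escrow total = $15,283.68
Base monthly escrow = $15,283.68 ÷ 12 = $1,273.64

$1,273.64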